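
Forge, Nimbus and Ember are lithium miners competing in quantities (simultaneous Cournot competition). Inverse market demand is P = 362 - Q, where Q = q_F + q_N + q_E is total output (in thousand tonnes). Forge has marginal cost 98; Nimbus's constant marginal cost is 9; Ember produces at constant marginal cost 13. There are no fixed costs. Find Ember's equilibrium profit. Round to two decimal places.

11556.25

Forge's profit: π_F = (362 - Q)q_F - (98q_F). Setting ∂π_F/∂q_F = 0: 264 - 2q_F - (q_N + q_E) = 0.
Nimbus's profit: π_N = (362 - Q)q_N - (9q_N). Setting ∂π_N/∂q_N = 0: 353 - 2q_N - (q_F + q_E) = 0.
Ember's first-order condition: 349 - 2q_E - (q_F + q_N) = 0.
Adding the 3 conditions: 966 − 2Q − 2Q = 0, i.e. Q = 483/2.
Back-substituting: q_F = (264 − 483/2) = 45/2, q_N = (353 − 483/2) = 223/2, q_E = (349 − 483/2) = 215/2.
Price P = 362 - 483/2 = 241/2.
Ember's profit: (241/2 - 13)·(215/2) = 11556.2500.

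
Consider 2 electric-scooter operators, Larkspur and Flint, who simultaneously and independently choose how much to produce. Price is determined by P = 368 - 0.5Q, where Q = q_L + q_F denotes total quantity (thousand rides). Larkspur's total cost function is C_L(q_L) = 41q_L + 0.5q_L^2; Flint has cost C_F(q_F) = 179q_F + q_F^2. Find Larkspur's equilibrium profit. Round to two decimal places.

Larkspur's profit: π_L = (368 - 0.5Q)q_L - (41q_L + (1/2)q_L²). Setting ∂π_L/∂q_L = 0: 327 - 2q_L - (1/2)(q_F) = 0.
Flint's profit: π_F = (368 - 0.5Q)q_F - (179q_F + q_F²). Setting ∂π_F/∂q_F = 0: 189 - 3q_F - (1/2)(q_L) = 0.
Rearranging gives the reaction functions q_L = (327 - (1/2)q_F)/2 and q_F = (189 - (1/2)q_L)/3.
Solving the pair: q_L = 154.1739, q_F = 858/23.
Price P = 368 - (1/2)·191.4783 = 272.2609.
Larkspur's profit: 272.2609·154.1739 - 41·154.1739 - (1/2)·154.1739² = 23769.5955.

23769.60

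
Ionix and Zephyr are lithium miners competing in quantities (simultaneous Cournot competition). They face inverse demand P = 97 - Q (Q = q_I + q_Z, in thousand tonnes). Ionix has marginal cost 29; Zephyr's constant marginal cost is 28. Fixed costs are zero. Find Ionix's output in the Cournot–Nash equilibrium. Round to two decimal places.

22.33

Ionix's profit: π_I = (97 - Q)q_I - (29q_I). Setting ∂π_I/∂q_I = 0: 68 - 2q_I - (q_Z) = 0.
Zephyr's profit: π_Z = (97 - Q)q_Z - (28q_Z). Setting ∂π_Z/∂q_Z = 0: 69 - 2q_Z - (q_I) = 0.
So q_I = (68 - q_Z)/2 and q_Z = (69 - q_I)/2.
Substituting one into the other gives q_I = 67/3 and q_Z = 70/3.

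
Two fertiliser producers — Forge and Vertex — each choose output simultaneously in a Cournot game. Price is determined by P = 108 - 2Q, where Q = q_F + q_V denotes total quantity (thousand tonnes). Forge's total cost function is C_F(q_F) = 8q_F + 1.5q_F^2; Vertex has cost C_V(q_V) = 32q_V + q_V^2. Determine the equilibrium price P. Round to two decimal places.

66.95

Forge's profit: π_F = (108 - 2Q)q_F - (8q_F + (3/2)q_F²). Setting ∂π_F/∂q_F = 0: 100 - 7q_F - 2(q_V) = 0.
Vertex's profit: π_V = (108 - 2Q)q_V - (32q_V + q_V²). Setting ∂π_V/∂q_V = 0: 76 - 6q_V - 2(q_F) = 0.
Best responses: q_F = (100 - 2q_V)/7, q_V = (76 - 2q_F)/6.
Solving the pair: q_F = 224/19, q_V = 166/19.
Total output Q = 390/19, so price P = 108 - 2·(390/19) = 1272/19.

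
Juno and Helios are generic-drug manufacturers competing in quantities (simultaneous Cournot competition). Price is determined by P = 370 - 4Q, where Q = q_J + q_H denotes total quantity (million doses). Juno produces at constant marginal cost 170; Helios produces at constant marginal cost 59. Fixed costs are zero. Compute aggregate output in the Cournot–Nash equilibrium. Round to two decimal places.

Juno's profit: π_J = (370 - 4Q)q_J - (170q_J). Setting ∂π_J/∂q_J = 0: 200 - 8q_J - 4(q_H) = 0.
Helios's profit: π_H = (370 - 4Q)q_H - (59q_H). Setting ∂π_H/∂q_H = 0: 311 - 8q_H - 4(q_J) = 0.
So q_J = (200 - 4q_H)/8 and q_H = (311 - 4q_J)/8.
Substituting one into the other gives q_J = 89/12 and q_H = 211/6.
Total output Q = 89/12 + 211/6 = 511/12.

42.58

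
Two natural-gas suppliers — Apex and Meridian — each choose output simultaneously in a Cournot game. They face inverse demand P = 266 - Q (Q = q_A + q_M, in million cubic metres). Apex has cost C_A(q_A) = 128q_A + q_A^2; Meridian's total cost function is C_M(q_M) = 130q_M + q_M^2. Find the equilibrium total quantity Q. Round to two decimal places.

Apex's profit: π_A = (266 - Q)q_A - (128q_A + q_A²). Setting ∂π_A/∂q_A = 0: 138 - 4q_A - (q_M) = 0.
Meridian's profit: π_M = (266 - Q)q_M - (130q_M + q_M²). Setting ∂π_M/∂q_M = 0: 136 - 4q_M - (q_A) = 0.
Best responses: q_A = (138 - q_M)/4, q_M = (136 - q_A)/4.
Solving the pair: q_A = 416/15, q_M = 406/15.
Total output Q = 416/15 + 406/15 = 274/5.

54.80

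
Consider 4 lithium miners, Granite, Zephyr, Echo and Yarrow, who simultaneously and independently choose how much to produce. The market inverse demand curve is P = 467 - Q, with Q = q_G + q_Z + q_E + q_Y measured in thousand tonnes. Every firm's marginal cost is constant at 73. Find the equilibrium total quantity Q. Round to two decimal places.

315.20

Each firm earns π_i = (467 - Q)q_i - 73q_i.
First-order condition (treating rivals' output as given): 394 - 2q_i - Σ_{j≠i} q_j = 0.
With identical firms every q_j equals q_i, so Σ_{j≠i} q_j = 3q_i and 394 = 5q_i, giving q_i = 394/5.
Total output Q = 394/5 + 394/5 + 394/5 + 394/5 = 1576/5.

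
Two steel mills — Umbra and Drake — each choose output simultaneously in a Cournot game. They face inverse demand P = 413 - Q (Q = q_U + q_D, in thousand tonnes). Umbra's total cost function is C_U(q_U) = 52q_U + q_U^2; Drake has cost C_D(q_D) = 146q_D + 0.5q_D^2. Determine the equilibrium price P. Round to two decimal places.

274.55

Umbra's profit: π_U = (413 - Q)q_U - (52q_U + q_U²). Setting ∂π_U/∂q_U = 0: 361 - 4q_U - (q_D) = 0.
Drake's first-order condition: 267 - 3q_D - (q_U) = 0.
So q_U = (361 - q_D)/4 and q_D = (267 - q_U)/3.
Substituting one into the other gives q_U = 816/11 and q_D = 707/11.
Total output Q = 1523/11, so price P = 413 - 1523/11 = 274.5455.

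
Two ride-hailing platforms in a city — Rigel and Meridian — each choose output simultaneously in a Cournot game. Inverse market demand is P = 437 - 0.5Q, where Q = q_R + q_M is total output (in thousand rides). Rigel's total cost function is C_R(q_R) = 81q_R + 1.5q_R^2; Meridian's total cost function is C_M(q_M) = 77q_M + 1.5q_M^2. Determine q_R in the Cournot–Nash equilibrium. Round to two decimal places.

Rigel's profit: π_R = (437 - 0.5Q)q_R - (81q_R + (3/2)q_R²). Setting ∂π_R/∂q_R = 0: 356 - 4q_R - (1/2)(q_M) = 0.
Meridian's first-order condition: 360 - 4q_M - (1/2)(q_R) = 0.
So q_R = (356 - (1/2)q_M)/4 and q_M = (360 - (1/2)q_R)/4.
Substituting one into the other gives q_R = 78.9841 and q_M = 80.1270.

78.98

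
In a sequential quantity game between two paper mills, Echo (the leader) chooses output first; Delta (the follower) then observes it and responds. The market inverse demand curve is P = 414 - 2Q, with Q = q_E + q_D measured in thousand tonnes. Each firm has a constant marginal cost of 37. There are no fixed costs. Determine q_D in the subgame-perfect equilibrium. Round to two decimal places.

Solve by backward induction. Given q_E, the follower Delta maximises π_D = (414 - 2q_E - 2q_D)q_D - 37q_D.
Setting the follower's marginal profit to zero, 377 - 2q_E - 4q_D = 0, i.e. q_D = (377 - 2q_E)/4.
The leader anticipates this reaction. Substituting into P = 414 - 2Q gives P = 451/2 - q_E, so π_E = (451/2 - q_E)q_E - 37q_E.
The leader's first-order condition 377/2 - 2q_E = 0 yields q_E = 377/4.
Then q_D = (377 - 2·(377/4))/4 = 377/8.

47.13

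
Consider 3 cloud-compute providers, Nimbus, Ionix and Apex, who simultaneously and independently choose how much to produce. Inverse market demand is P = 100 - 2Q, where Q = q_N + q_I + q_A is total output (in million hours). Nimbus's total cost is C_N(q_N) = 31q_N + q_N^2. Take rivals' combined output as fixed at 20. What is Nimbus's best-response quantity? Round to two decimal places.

4.83

With rivals' combined output fixed at 20, Nimbus's profit is π_N = (100 - 2·20 - 2q_N)q_N - (31q_N + q_N²) = (60 - 2q_N)q_N - (31q_N + q_N²).
∂π_N/∂q_N = 29 - 6q_N = 0, so q_N = 29/6.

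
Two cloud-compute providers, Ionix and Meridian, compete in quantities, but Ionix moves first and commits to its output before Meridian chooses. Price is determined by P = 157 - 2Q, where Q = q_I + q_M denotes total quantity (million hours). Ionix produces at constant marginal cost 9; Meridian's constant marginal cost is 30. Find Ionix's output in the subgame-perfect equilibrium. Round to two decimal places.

The follower Meridian best-responds to any q_I: π_M = (157 - 2Q)q_M - 30q_M.
∂π_M/∂q_M = 127 - 2q_I - 4q_M = 0 gives the reaction function q_M = (127 - 2q_I)/4.
Ionix substitutes q_M(q_I) into its own profit: π_I = q_I(157 - 2q_I - (127 - 2q_I)/2) - 9q_I = (187/2 - q_I)q_I - 9q_I.
Maximising: ∂π_I/∂q_I = 169/2 - 2q_I = 0, giving q_I = 169/4.
Then q_M = (127 - 2·(169/4))/4 = 85/8.

42.25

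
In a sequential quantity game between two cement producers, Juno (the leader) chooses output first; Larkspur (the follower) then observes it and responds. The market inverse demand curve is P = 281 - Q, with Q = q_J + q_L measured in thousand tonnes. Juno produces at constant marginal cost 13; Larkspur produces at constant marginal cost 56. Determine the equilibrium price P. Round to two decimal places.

90.75

The follower Larkspur best-responds to any q_J: π_L = (281 - Q)q_L - 56q_L.
Setting the follower's marginal profit to zero, 225 - q_J - 2q_L = 0, i.e. q_L = (225 - q_J)/2.
The leader anticipates this reaction. Substituting into P = 281 - Q gives P = 337/2 - (1/2)q_J, so π_J = (337/2 - (1/2)q_J)q_J - 13q_J.
The leader's first-order condition 311/2 - q_J = 0 yields q_J = 311/2.
Then q_L = (225 - 311/2)/2 = 139/4.
Total output Q = 761/4, so price P = 281 - 761/4 = 363/4.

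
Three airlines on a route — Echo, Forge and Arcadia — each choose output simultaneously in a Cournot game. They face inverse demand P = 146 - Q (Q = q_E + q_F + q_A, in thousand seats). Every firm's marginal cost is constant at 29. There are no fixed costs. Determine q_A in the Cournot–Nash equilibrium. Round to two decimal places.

A representative firm's profit is π_i = q_i(146 - Q) - 29q_i.
First-order condition (treating rivals' output as given): 117 - 2q_i - Σ_{j≠i} q_j = 0.
By symmetry each firm produces the same amount; substituting Σ_{j≠i} q_j = 2q_i yields q_i = 117/4.

29.25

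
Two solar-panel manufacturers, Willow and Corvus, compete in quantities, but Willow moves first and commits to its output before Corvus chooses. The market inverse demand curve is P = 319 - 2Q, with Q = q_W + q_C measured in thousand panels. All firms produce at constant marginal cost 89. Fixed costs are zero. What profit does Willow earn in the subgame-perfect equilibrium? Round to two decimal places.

3306.25

Solve by backward induction. Given q_W, the follower Corvus maximises π_C = (319 - 2q_W - 2q_C)q_C - 89q_C.
Follower FOC: 230 - 2q_W - 4q_C = 0, so q_C(q_W) = (230 - 2q_W)/4.
The leader anticipates this reaction. Substituting into P = 319 - 2Q gives P = 204 - q_W, so π_W = (204 - q_W)q_W - 89q_W.
Maximising: ∂π_W/∂q_W = 115 - 2q_W = 0, giving q_W = 115/2.
Then q_C = (230 - 2·(115/2))/4 = 115/4.
Price P = 319 - 2·(345/4) = 293/2.
Willow's profit: (293/2 - 89)·(115/2) = 3306.2500.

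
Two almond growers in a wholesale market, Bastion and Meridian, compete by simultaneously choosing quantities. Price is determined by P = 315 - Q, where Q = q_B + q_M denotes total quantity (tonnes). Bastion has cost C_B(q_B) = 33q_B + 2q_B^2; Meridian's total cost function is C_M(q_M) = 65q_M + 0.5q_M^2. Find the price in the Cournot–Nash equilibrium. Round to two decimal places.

208.29

Bastion's profit: π_B = (315 - Q)q_B - (33q_B + 2q_B²). Setting ∂π_B/∂q_B = 0: 282 - 6q_B - (q_M) = 0.
Meridian's first-order condition: 250 - 3q_M - (q_B) = 0.
Rearranging gives the reaction functions q_B = (282 - q_M)/6 and q_M = (250 - q_B)/3.
Substituting one into the other gives q_B = 596/17 and q_M = 1218/17.
Total output Q = 1814/17, so price P = 315 - 1814/17 = 208.2941.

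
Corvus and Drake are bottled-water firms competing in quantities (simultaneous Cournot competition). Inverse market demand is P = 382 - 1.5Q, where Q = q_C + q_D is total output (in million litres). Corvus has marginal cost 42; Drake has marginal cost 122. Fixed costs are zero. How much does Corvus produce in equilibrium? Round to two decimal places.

Corvus's profit: π_C = (382 - 1.5Q)q_C - (42q_C). Setting ∂π_C/∂q_C = 0: 340 - 3q_C - (3/2)(q_D) = 0.
Drake's profit: π_D = (382 - 1.5Q)q_D - (122q_D). Setting ∂π_D/∂q_D = 0: 260 - 3q_D - (3/2)(q_C) = 0.
Best responses: q_C = (340 - (3/2)q_D)/3, q_D = (260 - (3/2)q_C)/3.
Solving the pair: q_C = 280/3, q_D = 40.

93.33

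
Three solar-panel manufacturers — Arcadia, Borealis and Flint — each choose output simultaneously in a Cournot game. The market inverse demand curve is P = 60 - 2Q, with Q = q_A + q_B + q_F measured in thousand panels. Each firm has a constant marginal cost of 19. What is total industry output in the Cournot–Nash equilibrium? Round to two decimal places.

Each firm earns π_i = (60 - 2Q)q_i - 19q_i.
First-order condition (treating rivals' output as given): 41 - 4q_i - 2·Σ_{j≠i} q_j = 0.
With identical firms every q_j equals q_i, so Σ_{j≠i} q_j = 2q_i and 41 = 8q_i, giving q_i = 41/8.
Total output Q = 41/8 + 41/8 + 41/8 = 123/8.

15.38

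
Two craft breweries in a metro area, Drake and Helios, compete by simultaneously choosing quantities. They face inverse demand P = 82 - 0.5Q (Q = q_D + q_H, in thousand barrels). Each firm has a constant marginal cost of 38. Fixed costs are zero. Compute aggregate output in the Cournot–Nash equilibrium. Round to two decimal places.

A representative firm's profit is π_i = q_i(82 - 0.5Q) - 38q_i.
Setting ∂π_i/∂q_i = 0 with rivals' quantities fixed: 44 - q_i - (1/2)q_j = 0.
With identical firms every q_j equals q_i, so q_j = q_i and 44 = (3/2)q_i, giving q_i = 88/3.
Total output Q = 88/3 + 88/3 = 176/3.

58.67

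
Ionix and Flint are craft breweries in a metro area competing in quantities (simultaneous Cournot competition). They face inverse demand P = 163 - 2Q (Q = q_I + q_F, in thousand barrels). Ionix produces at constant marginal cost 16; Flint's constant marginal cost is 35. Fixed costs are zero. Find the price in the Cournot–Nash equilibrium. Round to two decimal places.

Ionix's profit: π_I = (163 - 2Q)q_I - (16q_I). Setting ∂π_I/∂q_I = 0: 147 - 4q_I - 2(q_F) = 0.
Flint's profit: π_F = (163 - 2Q)q_F - (35q_F). Setting ∂π_F/∂q_F = 0: 128 - 4q_F - 2(q_I) = 0.
So q_I = (147 - 2q_F)/4 and q_F = (128 - 2q_I)/4.
Substituting one into the other gives q_I = 83/3 and q_F = 109/6.
Total output Q = 275/6, so price P = 163 - 2·(275/6) = 214/3.

71.33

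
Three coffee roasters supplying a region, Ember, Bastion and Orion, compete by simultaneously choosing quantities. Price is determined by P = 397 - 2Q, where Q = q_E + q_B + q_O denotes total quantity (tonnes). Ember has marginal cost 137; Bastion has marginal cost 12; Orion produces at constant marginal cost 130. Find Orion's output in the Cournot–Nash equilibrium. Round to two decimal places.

Ember's profit: π_E = (397 - 2Q)q_E - (137q_E). Setting ∂π_E/∂q_E = 0: 260 - 4q_E - 2(q_B + q_O) = 0.
Bastion's first-order condition: 385 - 4q_B - 2(q_E + q_O) = 0.
Orion's first-order condition: 267 - 4q_O - 2(q_E + q_B) = 0.
Summing all 3 equations gives 912 − 8Q = 0, hence Q = 114.
Back-substituting: q_E = (260 − 228)/2 = 16, q_B = (385 − 228)/2 = 157/2, q_O = (267 − 228)/2 = 39/2.

19.50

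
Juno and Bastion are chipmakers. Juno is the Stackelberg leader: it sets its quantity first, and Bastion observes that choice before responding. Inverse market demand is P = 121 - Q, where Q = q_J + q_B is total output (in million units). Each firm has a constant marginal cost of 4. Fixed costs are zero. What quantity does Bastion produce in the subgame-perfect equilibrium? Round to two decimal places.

29.25

Solve by backward induction. Given q_J, the follower Bastion maximises π_B = (121 - q_J - q_B)q_B - 4q_B.
Follower FOC: 117 - q_J - 2q_B = 0, so q_B(q_J) = (117 - q_J)/2.
Juno substitutes q_B(q_J) into its own profit: π_J = q_J(121 - q_J - (117 - q_J)/2) - 4q_J = (125/2 - (1/2)q_J)q_J - 4q_J.
Maximising: ∂π_J/∂q_J = 117/2 - q_J = 0, giving q_J = 117/2.
Then q_B = (117 - 117/2)/2 = 117/4.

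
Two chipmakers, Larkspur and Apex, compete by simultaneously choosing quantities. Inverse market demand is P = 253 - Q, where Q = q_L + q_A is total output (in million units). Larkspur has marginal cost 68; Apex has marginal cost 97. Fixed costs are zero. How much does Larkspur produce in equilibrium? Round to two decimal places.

71.33

Larkspur's profit: π_L = (253 - Q)q_L - (68q_L). Setting ∂π_L/∂q_L = 0: 185 - 2q_L - (q_A) = 0.
Apex's profit: π_A = (253 - Q)q_A - (97q_A). Setting ∂π_A/∂q_A = 0: 156 - 2q_A - (q_L) = 0.
Best responses: q_L = (185 - q_A)/2, q_A = (156 - q_L)/2.
Substituting one into the other gives q_L = 214/3 and q_A = 127/3.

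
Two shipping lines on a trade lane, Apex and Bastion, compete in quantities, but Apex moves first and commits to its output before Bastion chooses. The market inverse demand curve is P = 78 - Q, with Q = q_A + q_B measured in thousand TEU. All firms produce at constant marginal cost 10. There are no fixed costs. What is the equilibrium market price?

Solve by backward induction. Given q_A, the follower Bastion maximises π_B = (78 - q_A - q_B)q_B - 10q_B.
∂π_B/∂q_B = 68 - q_A - 2q_B = 0 gives the reaction function q_B = (68 - q_A)/2.
The leader anticipates this reaction. Substituting into P = 78 - Q gives P = 44 - (1/2)q_A, so π_A = (44 - (1/2)q_A)q_A - 10q_A.
Leader FOC: 34 - q_A = 0, so q_A = 34.
Then q_B = (68 - 34)/2 = 17.
Total output Q = 51, so price P = 78 - 51 = 27.

27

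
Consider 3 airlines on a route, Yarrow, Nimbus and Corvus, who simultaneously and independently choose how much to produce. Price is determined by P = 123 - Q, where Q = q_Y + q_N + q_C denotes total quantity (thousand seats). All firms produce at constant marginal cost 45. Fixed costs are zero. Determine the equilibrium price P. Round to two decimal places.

Each firm earns π_i = (123 - Q)q_i - 45q_i.
Setting ∂π_i/∂q_i = 0 with rivals' quantities fixed: 78 - 2q_i - Σ_{j≠i} q_j = 0.
With identical firms every q_j equals q_i, so Σ_{j≠i} q_j = 2q_i and 78 = 4q_i, giving q_i = 39/2.
Total output Q = 117/2, so price P = 123 - 117/2 = 129/2.

64.50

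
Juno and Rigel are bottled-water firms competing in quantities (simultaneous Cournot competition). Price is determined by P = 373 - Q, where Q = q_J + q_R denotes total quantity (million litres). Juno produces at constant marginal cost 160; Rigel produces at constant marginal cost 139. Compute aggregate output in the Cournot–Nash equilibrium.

Juno's profit: π_J = (373 - Q)q_J - (160q_J). Setting ∂π_J/∂q_J = 0: 213 - 2q_J - (q_R) = 0.
Rigel's first-order condition: 234 - 2q_R - (q_J) = 0.
Rearranging gives the reaction functions q_J = (213 - q_R)/2 and q_R = (234 - q_J)/2.
Solving the pair: q_J = 64, q_R = 85.
Total output Q = 64 + 85 = 149.

149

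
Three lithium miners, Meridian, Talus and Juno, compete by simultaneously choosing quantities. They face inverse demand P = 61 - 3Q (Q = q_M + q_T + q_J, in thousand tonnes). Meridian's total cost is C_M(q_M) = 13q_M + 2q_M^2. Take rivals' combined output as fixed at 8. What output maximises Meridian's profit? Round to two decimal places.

With rivals' combined output fixed at 8, Meridian's profit is π_M = (61 - 3·8 - 3q_M)q_M - (13q_M + 2q_M²) = (37 - 3q_M)q_M - (13q_M + 2q_M²).
∂π_M/∂q_M = 24 - 10q_M = 0, so q_M = 12/5.

2.40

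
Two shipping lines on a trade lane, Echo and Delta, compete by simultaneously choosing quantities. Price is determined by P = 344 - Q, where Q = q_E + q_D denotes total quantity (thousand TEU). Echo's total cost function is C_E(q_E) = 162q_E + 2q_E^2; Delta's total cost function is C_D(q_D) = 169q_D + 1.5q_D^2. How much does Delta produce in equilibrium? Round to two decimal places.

Echo's profit: π_E = (344 - Q)q_E - (162q_E + 2q_E²). Setting ∂π_E/∂q_E = 0: 182 - 6q_E - (q_D) = 0.
Delta's profit: π_D = (344 - Q)q_D - (169q_D + (3/2)q_D²). Setting ∂π_D/∂q_D = 0: 175 - 5q_D - (q_E) = 0.
Rearranging gives the reaction functions q_E = (182 - q_D)/6 and q_D = (175 - q_E)/5.
Substituting one into the other gives q_E = 735/29 and q_D = 868/29.

29.93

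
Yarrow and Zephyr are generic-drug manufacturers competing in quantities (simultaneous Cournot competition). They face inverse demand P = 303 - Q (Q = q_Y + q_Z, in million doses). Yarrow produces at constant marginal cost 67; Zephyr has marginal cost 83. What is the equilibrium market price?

151

Yarrow's profit: π_Y = (303 - Q)q_Y - (67q_Y). Setting ∂π_Y/∂q_Y = 0: 236 - 2q_Y - (q_Z) = 0.
Zephyr's profit: π_Z = (303 - Q)q_Z - (83q_Z). Setting ∂π_Z/∂q_Z = 0: 220 - 2q_Z - (q_Y) = 0.
Best responses: q_Y = (236 - q_Z)/2, q_Z = (220 - q_Y)/2.
Solving the pair: q_Y = 84, q_Z = 68.
Total output Q = 152, so price P = 303 - 152 = 151.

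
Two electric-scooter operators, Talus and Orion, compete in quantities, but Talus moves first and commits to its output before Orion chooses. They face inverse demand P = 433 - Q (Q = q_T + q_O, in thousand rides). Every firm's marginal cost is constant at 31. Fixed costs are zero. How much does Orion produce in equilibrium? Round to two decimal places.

The follower Orion best-responds to any q_T: π_O = (433 - Q)q_O - 31q_O.
Setting the follower's marginal profit to zero, 402 - q_T - 2q_O = 0, i.e. q_O = (402 - q_T)/2.
The leader anticipates this reaction. Substituting into P = 433 - Q gives P = 232 - (1/2)q_T, so π_T = (232 - (1/2)q_T)q_T - 31q_T.
Maximising: ∂π_T/∂q_T = 201 - q_T = 0, giving q_T = 201.
Then q_O = (402 - 201)/2 = 201/2.

100.50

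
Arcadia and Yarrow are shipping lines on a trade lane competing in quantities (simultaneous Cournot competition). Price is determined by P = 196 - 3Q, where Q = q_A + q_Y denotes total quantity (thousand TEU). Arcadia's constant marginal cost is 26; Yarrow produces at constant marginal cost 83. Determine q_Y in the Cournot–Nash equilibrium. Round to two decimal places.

Arcadia's profit: π_A = (196 - 3Q)q_A - (26q_A). Setting ∂π_A/∂q_A = 0: 170 - 6q_A - 3(q_Y) = 0.
Yarrow's profit: π_Y = (196 - 3Q)q_Y - (83q_Y). Setting ∂π_Y/∂q_Y = 0: 113 - 6q_Y - 3(q_A) = 0.
Best responses: q_A = (170 - 3q_Y)/6, q_Y = (113 - 3q_A)/6.
Solving the pair: q_A = 227/9, q_Y = 56/9.

6.22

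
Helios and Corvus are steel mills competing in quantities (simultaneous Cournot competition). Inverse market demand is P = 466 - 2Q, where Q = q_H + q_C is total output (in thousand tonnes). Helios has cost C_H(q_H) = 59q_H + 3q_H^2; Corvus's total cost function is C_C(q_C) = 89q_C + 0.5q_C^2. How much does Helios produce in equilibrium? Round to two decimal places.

27.85

Helios's profit: π_H = (466 - 2Q)q_H - (59q_H + 3q_H²). Setting ∂π_H/∂q_H = 0: 407 - 10q_H - 2(q_C) = 0.
Corvus's profit: π_C = (466 - 2Q)q_C - (89q_C + (1/2)q_C²). Setting ∂π_C/∂q_C = 0: 377 - 5q_C - 2(q_H) = 0.
Rearranging gives the reaction functions q_H = (407 - 2q_C)/10 and q_C = (377 - 2q_H)/5.
Solving the pair: q_H = 1281/46, q_C = 1478/23.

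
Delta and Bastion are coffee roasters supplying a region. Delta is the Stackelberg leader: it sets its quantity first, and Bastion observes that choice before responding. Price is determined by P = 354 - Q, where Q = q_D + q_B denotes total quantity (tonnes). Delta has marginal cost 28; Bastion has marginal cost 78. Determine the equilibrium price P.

Solve by backward induction. Given q_D, the follower Bastion maximises π_B = (354 - q_D - q_B)q_B - 78q_B.
Follower FOC: 276 - q_D - 2q_B = 0, so q_B(q_D) = (276 - q_D)/2.
Delta substitutes q_B(q_D) into its own profit: π_D = q_D(354 - q_D - (276 - q_D)/2) - 28q_D = (216 - (1/2)q_D)q_D - 28q_D.
Maximising: ∂π_D/∂q_D = 188 - q_D = 0, giving q_D = 188.
Then q_B = (276 - 188)/2 = 44.
Total output Q = 232, so price P = 354 - 232 = 122.

122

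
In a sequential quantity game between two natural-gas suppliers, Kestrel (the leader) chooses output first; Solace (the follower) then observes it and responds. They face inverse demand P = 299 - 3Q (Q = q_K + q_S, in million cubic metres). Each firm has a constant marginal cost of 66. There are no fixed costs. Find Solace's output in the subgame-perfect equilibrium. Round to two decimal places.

19.42

The follower Solace best-responds to any q_K: π_S = (299 - 3Q)q_S - 66q_S.
∂π_S/∂q_S = 233 - 3q_K - 6q_S = 0 gives the reaction function q_S = (233 - 3q_K)/6.
The leader anticipates this reaction. Substituting into P = 299 - 3Q gives P = 365/2 - (3/2)q_K, so π_K = (365/2 - (3/2)q_K)q_K - 66q_K.
Maximising: ∂π_K/∂q_K = 233/2 - 3q_K = 0, giving q_K = 233/6.
Then q_S = (233 - 3·(233/6))/6 = 233/12.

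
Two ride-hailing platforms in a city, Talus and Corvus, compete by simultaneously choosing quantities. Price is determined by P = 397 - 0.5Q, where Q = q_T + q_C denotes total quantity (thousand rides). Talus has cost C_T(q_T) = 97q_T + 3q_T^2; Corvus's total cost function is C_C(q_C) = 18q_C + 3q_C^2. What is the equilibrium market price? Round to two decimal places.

Talus's profit: π_T = (397 - 0.5Q)q_T - (97q_T + 3q_T²). Setting ∂π_T/∂q_T = 0: 300 - 7q_T - (1/2)(q_C) = 0.
Corvus's profit: π_C = (397 - 0.5Q)q_C - (18q_C + 3q_C²). Setting ∂π_C/∂q_C = 0: 379 - 7q_C - (1/2)(q_T) = 0.
So q_T = (300 - (1/2)q_C)/7 and q_C = (379 - (1/2)q_T)/7.
Solving the pair: q_T = 39.1897, q_C = 51.3436.
Total output Q = 1358/15, so price P = 397 - (1/2)·(1358/15) = 351.7333.

351.73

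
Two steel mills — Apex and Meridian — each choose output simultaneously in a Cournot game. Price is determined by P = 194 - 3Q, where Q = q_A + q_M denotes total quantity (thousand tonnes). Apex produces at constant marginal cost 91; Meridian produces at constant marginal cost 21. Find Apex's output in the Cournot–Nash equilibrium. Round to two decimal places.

Apex's profit: π_A = (194 - 3Q)q_A - (91q_A). Setting ∂π_A/∂q_A = 0: 103 - 6q_A - 3(q_M) = 0.
Meridian's first-order condition: 173 - 6q_M - 3(q_A) = 0.
So q_A = (103 - 3q_M)/6 and q_M = (173 - 3q_A)/6.
Substituting one into the other gives q_A = 11/3 and q_M = 27.

3.67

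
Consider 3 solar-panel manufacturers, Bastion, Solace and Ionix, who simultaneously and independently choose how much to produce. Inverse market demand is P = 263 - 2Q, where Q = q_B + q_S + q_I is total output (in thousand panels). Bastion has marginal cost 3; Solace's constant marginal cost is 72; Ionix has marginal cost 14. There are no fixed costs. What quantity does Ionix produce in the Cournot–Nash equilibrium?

Bastion's profit: π_B = (263 - 2Q)q_B - (3q_B). Setting ∂π_B/∂q_B = 0: 260 - 4q_B - 2(q_S + q_I) = 0.
Solace's first-order condition: 191 - 4q_S - 2(q_B + q_I) = 0.
Ionix's first-order condition: 249 - 4q_I - 2(q_B + q_S) = 0.
Summing all 3 equations gives 700 − 8Q = 0, hence Q = 175/2.
Back-substituting: q_B = (260 − 175)/2 = 85/2, q_S = (191 − 175)/2 = 8, q_I = (249 − 175)/2 = 37.

37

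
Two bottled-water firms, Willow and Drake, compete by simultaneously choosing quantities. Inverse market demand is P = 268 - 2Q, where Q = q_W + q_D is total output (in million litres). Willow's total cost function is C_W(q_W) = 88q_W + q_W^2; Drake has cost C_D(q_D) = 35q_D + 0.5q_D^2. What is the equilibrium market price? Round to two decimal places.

Willow's profit: π_W = (268 - 2Q)q_W - (88q_W + q_W²). Setting ∂π_W/∂q_W = 0: 180 - 6q_W - 2(q_D) = 0.
Drake's first-order condition: 233 - 5q_D - 2(q_W) = 0.
Rearranging gives the reaction functions q_W = (180 - 2q_D)/6 and q_D = (233 - 2q_W)/5.
Substituting one into the other gives q_W = 217/13 and q_D = 519/13.
Total output Q = 736/13, so price P = 268 - 2·(736/13) = 154.7692.

154.77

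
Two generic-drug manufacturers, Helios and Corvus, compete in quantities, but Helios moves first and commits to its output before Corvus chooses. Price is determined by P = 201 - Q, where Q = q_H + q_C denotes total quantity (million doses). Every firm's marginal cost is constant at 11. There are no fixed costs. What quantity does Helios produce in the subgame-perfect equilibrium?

Solve by backward induction. Given q_H, the follower Corvus maximises π_C = (201 - q_H - q_C)q_C - 11q_C.
Setting the follower's marginal profit to zero, 190 - q_H - 2q_C = 0, i.e. q_C = (190 - q_H)/2.
Helios substitutes q_C(q_H) into its own profit: π_H = q_H(201 - q_H - (190 - q_H)/2) - 11q_H = (106 - (1/2)q_H)q_H - 11q_H.
Maximising: ∂π_H/∂q_H = 95 - q_H = 0, giving q_H = 95.
Then q_C = (190 - 95)/2 = 95/2.

95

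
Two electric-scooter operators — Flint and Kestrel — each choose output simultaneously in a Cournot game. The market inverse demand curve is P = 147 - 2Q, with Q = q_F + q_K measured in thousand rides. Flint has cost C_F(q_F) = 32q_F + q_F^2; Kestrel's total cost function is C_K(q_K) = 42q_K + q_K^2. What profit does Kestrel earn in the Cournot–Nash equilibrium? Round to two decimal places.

Flint's profit: π_F = (147 - 2Q)q_F - (32q_F + q_F²). Setting ∂π_F/∂q_F = 0: 115 - 6q_F - 2(q_K) = 0.
Kestrel's profit: π_K = (147 - 2Q)q_K - (42q_K + q_K²). Setting ∂π_K/∂q_K = 0: 105 - 6q_K - 2(q_F) = 0.
Best responses: q_F = (115 - 2q_K)/6, q_K = (105 - 2q_F)/6.
Solving the pair: q_F = 15, q_K = 25/2.
Price P = 147 - 2·(55/2) = 92.
Kestrel's profit: 92·(25/2) - 42·(25/2) - (25/2)² = 1875/4.

468.75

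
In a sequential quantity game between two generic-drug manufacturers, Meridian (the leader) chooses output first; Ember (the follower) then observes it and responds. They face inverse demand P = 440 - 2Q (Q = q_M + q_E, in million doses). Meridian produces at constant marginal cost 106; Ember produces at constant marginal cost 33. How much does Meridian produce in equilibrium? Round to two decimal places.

65.25

The follower Ember best-responds to any q_M: π_E = (440 - 2Q)q_E - 33q_E.
∂π_E/∂q_E = 407 - 2q_M - 4q_E = 0 gives the reaction function q_E = (407 - 2q_M)/4.
Meridian substitutes q_E(q_M) into its own profit: π_M = q_M(440 - 2q_M - (407 - 2q_M)/2) - 106q_M = (473/2 - q_M)q_M - 106q_M.
Leader FOC: 261/2 - 2q_M = 0, so q_M = 261/4.
Then q_E = (407 - 2·(261/4))/4 = 553/8.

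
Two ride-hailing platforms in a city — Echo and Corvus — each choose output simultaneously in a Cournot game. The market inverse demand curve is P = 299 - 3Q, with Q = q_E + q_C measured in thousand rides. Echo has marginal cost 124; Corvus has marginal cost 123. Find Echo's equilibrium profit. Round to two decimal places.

1121.33

Echo's profit: π_E = (299 - 3Q)q_E - (124q_E). Setting ∂π_E/∂q_E = 0: 175 - 6q_E - 3(q_C) = 0.
Corvus's profit: π_C = (299 - 3Q)q_C - (123q_C). Setting ∂π_C/∂q_C = 0: 176 - 6q_C - 3(q_E) = 0.
So q_E = (175 - 3q_C)/6 and q_C = (176 - 3q_E)/6.
Substituting one into the other gives q_E = 58/3 and q_C = 59/3.
Price P = 299 - 3·39 = 182.
Echo's profit: (182 - 124)·(58/3) = 1121.3333.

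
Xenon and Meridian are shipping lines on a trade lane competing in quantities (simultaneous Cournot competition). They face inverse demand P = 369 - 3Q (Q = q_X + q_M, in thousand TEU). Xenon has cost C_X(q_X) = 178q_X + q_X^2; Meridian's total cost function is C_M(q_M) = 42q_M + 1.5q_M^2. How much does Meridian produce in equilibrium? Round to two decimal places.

32.43

Xenon's profit: π_X = (369 - 3Q)q_X - (178q_X + q_X²). Setting ∂π_X/∂q_X = 0: 191 - 8q_X - 3(q_M) = 0.
Meridian's profit: π_M = (369 - 3Q)q_M - (42q_M + (3/2)q_M²). Setting ∂π_M/∂q_M = 0: 327 - 9q_M - 3(q_X) = 0.
So q_X = (191 - 3q_M)/8 and q_M = (327 - 3q_X)/9.
Substituting one into the other gives q_X = 82/7 and q_M = 227/7.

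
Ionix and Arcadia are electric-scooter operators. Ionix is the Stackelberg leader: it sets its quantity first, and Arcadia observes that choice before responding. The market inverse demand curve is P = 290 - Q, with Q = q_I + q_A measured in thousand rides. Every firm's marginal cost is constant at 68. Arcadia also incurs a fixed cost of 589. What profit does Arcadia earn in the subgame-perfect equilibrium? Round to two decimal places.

Solve by backward induction. Given q_I, the follower Arcadia maximises π_A = (290 - q_I - q_A)q_A - 68q_A.
Follower FOC: 222 - q_I - 2q_A = 0, so q_A(q_I) = (222 - q_I)/2.
Ionix substitutes q_A(q_I) into its own profit: π_I = q_I(290 - q_I - (222 - q_I)/2) - 68q_I = (179 - (1/2)q_I)q_I - 68q_I.
Leader FOC: 111 - q_I = 0, so q_I = 111.
Then q_A = (222 - 111)/2 = 111/2.
Price P = 290 - 333/2 = 247/2.
Arcadia's profit: (247/2 - 68)·(111/2) - 589 = 2491.2500.

2491.25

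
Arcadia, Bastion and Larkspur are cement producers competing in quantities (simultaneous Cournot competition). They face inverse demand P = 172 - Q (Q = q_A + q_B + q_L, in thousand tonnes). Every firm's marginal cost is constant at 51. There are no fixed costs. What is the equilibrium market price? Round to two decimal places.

A representative firm's profit is π_i = q_i(172 - Q) - 51q_i.
First-order condition (treating rivals' output as given): 121 - 2q_i - Σ_{j≠i} q_j = 0.
By symmetry each firm produces the same amount; substituting Σ_{j≠i} q_j = 2q_i yields q_i = 121/4.
Total output Q = 363/4, so price P = 172 - 363/4 = 325/4.

81.25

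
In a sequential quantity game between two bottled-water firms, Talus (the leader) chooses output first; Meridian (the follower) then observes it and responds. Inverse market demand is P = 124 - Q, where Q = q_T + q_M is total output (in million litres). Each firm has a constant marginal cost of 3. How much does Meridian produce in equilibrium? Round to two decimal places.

30.25

The follower Meridian best-responds to any q_T: π_M = (124 - Q)q_M - 3q_M.
Setting the follower's marginal profit to zero, 121 - q_T - 2q_M = 0, i.e. q_M = (121 - q_T)/2.
Talus substitutes q_M(q_T) into its own profit: π_T = q_T(124 - q_T - (121 - q_T)/2) - 3q_T = (127/2 - (1/2)q_T)q_T - 3q_T.
Leader FOC: 121/2 - q_T = 0, so q_T = 121/2.
Then q_M = (121 - 121/2)/2 = 121/4.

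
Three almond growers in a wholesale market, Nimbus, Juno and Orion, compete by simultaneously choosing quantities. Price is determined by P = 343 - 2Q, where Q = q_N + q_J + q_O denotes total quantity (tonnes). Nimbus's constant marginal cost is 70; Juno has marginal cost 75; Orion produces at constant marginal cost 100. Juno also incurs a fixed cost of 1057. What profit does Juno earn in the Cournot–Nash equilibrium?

1535

Nimbus's profit: π_N = (343 - 2Q)q_N - (70q_N). Setting ∂π_N/∂q_N = 0: 273 - 4q_N - 2(q_J + q_O) = 0.
Juno's first-order condition: 268 - 4q_J - 2(q_N + q_O) = 0.
Orion's first-order condition: 243 - 4q_O - 2(q_N + q_J) = 0.
Summing all 3 equations gives 784 − 8Q = 0, hence Q = 98.
Back-substituting: q_N = (273 − 196)/2 = 77/2, q_J = (268 − 196)/2 = 36, q_O = (243 − 196)/2 = 47/2.
Price P = 343 - 2·98 = 147.
Juno's profit: (147 - 75)·36 - 1057 = 1535.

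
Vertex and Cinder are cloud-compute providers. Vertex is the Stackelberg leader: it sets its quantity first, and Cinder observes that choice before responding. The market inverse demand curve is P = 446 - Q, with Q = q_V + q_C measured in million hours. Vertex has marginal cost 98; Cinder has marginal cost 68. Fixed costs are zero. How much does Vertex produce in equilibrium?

159

Solve by backward induction. Given q_V, the follower Cinder maximises π_C = (446 - q_V - q_C)q_C - 68q_C.
∂π_C/∂q_C = 378 - q_V - 2q_C = 0 gives the reaction function q_C = (378 - q_V)/2.
The leader anticipates this reaction. Substituting into P = 446 - Q gives P = 257 - (1/2)q_V, so π_V = (257 - (1/2)q_V)q_V - 98q_V.
The leader's first-order condition 159 - q_V = 0 yields q_V = 159.
Then q_C = (378 - 159)/2 = 219/2.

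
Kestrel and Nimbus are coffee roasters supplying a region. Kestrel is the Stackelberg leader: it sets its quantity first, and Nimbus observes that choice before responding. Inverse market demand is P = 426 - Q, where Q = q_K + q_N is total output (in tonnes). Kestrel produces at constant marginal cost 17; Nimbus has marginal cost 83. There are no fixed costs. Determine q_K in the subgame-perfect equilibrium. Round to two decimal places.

Solve by backward induction. Given q_K, the follower Nimbus maximises π_N = (426 - q_K - q_N)q_N - 83q_N.
∂π_N/∂q_N = 343 - q_K - 2q_N = 0 gives the reaction function q_N = (343 - q_K)/2.
Kestrel substitutes q_N(q_K) into its own profit: π_K = q_K(426 - q_K - (343 - q_K)/2) - 17q_K = (509/2 - (1/2)q_K)q_K - 17q_K.
Maximising: ∂π_K/∂q_K = 475/2 - q_K = 0, giving q_K = 475/2.
Then q_N = (343 - 475/2)/2 = 211/4.

237.50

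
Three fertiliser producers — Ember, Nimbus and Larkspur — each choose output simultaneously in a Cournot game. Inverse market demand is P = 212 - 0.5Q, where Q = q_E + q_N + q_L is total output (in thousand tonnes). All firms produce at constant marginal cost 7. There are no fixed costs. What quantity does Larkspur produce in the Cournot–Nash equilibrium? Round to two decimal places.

A representative firm's profit is π_i = q_i(212 - 0.5Q) - 7q_i.
First-order condition (treating rivals' output as given): 205 - q_i - (1/2)·Σ_{j≠i} q_j = 0.
With identical firms every q_j equals q_i, so Σ_{j≠i} q_j = 2q_i and 205 = 2q_i, giving q_i = 205/2.

102.50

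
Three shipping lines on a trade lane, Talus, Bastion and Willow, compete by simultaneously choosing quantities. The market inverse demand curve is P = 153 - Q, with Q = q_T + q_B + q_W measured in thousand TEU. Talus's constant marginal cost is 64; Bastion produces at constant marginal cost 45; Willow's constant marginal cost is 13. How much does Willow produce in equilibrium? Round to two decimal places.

Talus's profit: π_T = (153 - Q)q_T - (64q_T). Setting ∂π_T/∂q_T = 0: 89 - 2q_T - (q_B + q_W) = 0.
Bastion's profit: π_B = (153 - Q)q_B - (45q_B). Setting ∂π_B/∂q_B = 0: 108 - 2q_B - (q_T + q_W) = 0.
Willow's profit: π_W = (153 - Q)q_W - (13q_W). Setting ∂π_W/∂q_W = 0: 140 - 2q_W - (q_T + q_B) = 0.
Adding the 3 first-order conditions: 337 − 4Q = 0, so Q = 337/4.
Back-substituting: q_T = (89 − 337/4) = 19/4, q_B = (108 − 337/4) = 95/4, q_W = (140 − 337/4) = 223/4.

55.75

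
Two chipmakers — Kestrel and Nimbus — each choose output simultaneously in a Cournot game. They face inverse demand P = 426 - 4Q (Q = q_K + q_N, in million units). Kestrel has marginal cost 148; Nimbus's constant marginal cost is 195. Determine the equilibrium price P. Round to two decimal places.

256.33

Kestrel's profit: π_K = (426 - 4Q)q_K - (148q_K). Setting ∂π_K/∂q_K = 0: 278 - 8q_K - 4(q_N) = 0.
Nimbus's first-order condition: 231 - 8q_N - 4(q_K) = 0.
So q_K = (278 - 4q_N)/8 and q_N = (231 - 4q_K)/8.
Substituting one into the other gives q_K = 325/12 and q_N = 46/3.
Total output Q = 509/12, so price P = 426 - 4·(509/12) = 769/3.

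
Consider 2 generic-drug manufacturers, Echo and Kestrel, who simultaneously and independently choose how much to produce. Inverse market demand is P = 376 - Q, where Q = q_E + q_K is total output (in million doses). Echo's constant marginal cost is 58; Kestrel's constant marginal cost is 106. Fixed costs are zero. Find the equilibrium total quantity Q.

Echo's profit: π_E = (376 - Q)q_E - (58q_E). Setting ∂π_E/∂q_E = 0: 318 - 2q_E - (q_K) = 0.
Kestrel's first-order condition: 270 - 2q_K - (q_E) = 0.
Best responses: q_E = (318 - q_K)/2, q_K = (270 - q_E)/2.
Solving the pair: q_E = 122, q_K = 74.
Total output Q = 122 + 74 = 196.

196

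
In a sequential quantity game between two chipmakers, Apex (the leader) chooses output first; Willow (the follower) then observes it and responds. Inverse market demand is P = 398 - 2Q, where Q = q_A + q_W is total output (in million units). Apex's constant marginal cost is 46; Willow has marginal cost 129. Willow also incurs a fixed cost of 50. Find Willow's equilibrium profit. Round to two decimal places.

281.53

Solve by backward induction. Given q_A, the follower Willow maximises π_W = (398 - 2q_A - 2q_W)q_W - 129q_W.
Follower FOC: 269 - 2q_A - 4q_W = 0, so q_W(q_A) = (269 - 2q_A)/4.
Apex substitutes q_W(q_A) into its own profit: π_A = q_A(398 - 2q_A - (269 - 2q_A)/2) - 46q_A = (527/2 - q_A)q_A - 46q_A.
Maximising: ∂π_A/∂q_A = 435/2 - 2q_A = 0, giving q_A = 435/4.
Then q_W = (269 - 2·(435/4))/4 = 103/8.
Price P = 398 - 2·(973/8) = 619/4.
Willow's profit: (619/4 - 129)·(103/8) - 50 = 281.5313.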